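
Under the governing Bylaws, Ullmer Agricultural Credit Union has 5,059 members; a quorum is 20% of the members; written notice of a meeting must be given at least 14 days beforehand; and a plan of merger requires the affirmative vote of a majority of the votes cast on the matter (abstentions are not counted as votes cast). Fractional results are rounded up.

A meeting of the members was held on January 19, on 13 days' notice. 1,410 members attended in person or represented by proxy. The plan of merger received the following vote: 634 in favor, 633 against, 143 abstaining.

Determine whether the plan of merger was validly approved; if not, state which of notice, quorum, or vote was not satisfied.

Notice: 13 days given; 14 required. Not satisfied.
Quorum: 20% of 5,059 = 1,011.80, rounded up to 1,012; 1,410 present. Satisfied.
Vote: requires a majority of the votes cast (1,410 − 143 abstaining = 1,267); a majority of 1267 is 634, so 634 needed; 634 in favor. Satisfied.

Invalid — notice requirement not satisfied.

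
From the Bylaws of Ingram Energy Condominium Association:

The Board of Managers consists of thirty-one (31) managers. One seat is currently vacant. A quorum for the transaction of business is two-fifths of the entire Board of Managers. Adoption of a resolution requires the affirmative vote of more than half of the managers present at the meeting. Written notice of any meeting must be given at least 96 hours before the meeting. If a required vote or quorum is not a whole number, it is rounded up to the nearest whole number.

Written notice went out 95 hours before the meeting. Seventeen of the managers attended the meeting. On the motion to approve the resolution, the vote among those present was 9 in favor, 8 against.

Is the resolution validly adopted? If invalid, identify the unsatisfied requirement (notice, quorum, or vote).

Invalid — notice requirement not satisfied.

Notice: 95 hours given; 96 required (95 < 96). Not satisfied.
Quorum: 17 present; quorum is 13. Satisfied.
Vote: the resolution requires a majority of the managers present (17). A majority of 17 is 9, so 9 affirmative votes are needed; 9 voted in favor. Satisfied.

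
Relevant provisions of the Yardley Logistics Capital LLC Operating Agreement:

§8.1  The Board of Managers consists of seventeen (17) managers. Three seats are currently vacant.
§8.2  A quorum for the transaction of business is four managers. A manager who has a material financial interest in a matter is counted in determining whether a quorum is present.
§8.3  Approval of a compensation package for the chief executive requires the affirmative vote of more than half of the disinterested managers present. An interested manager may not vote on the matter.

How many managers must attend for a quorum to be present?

4

The quorum is fixed at 4.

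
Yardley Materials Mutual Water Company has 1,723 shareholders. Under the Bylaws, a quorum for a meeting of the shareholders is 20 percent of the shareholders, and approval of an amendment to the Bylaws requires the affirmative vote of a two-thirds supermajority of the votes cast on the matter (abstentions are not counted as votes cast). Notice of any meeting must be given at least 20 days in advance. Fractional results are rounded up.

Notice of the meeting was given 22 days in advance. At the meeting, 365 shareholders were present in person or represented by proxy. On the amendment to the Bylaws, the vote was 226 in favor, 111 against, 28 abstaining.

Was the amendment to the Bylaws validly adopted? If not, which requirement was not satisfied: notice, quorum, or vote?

Notice: 22 days given; 20 required. Satisfied.
Quorum: 20% of 1,723 = 344.60, rounded up to 345; 365 present. Satisfied.
Vote: requires two-thirds of the votes cast (365 − 28 abstaining = 337); 2/3 of 337 = 224.67, rounded up to 225, so 225 needed; 226 in favor. Satisfied.

Valid — all requirements satisfied.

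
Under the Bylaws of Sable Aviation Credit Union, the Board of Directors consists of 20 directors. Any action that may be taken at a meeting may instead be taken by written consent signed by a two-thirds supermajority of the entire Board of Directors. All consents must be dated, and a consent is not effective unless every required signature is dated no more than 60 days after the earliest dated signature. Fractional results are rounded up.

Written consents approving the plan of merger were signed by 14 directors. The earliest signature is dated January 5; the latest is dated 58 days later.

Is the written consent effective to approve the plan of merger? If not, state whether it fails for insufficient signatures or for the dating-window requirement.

Signatures required: a two-thirds supermajority of 20 — 2/3 of 20 = 13.33, rounded up to 14, so 14 needed; 14 signed. Sufficient.
Dating window: the latest signature is 58 days after the earliest; the limit is 60 days. Within the window.

Effective — both the signature and dating-window requirements are satisfied.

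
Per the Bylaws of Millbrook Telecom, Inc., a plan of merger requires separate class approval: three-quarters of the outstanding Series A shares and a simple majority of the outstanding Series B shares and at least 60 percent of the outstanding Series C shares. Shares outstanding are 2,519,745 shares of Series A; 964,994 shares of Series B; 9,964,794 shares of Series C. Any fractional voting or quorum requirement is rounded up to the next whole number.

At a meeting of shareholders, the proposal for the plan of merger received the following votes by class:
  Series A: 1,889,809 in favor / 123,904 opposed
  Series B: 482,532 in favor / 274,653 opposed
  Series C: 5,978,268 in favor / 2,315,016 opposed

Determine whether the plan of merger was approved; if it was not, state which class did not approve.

Series A: 3/4 of 2519745 = 1889808.75, rounded up to 1889809; 1,889,809 required, 1,889,809 in favor — approved.
Series B: a majority of 964994 is 482498; 482,498 required, 482,532 in favor — approved.
Series C: 3/5 of 9964794 = 5978876.40, rounded up to 5978877; 5,978,877 required, 5,978,268 in favor — not approved.

Not approved — the Series C shares did not give the required vote.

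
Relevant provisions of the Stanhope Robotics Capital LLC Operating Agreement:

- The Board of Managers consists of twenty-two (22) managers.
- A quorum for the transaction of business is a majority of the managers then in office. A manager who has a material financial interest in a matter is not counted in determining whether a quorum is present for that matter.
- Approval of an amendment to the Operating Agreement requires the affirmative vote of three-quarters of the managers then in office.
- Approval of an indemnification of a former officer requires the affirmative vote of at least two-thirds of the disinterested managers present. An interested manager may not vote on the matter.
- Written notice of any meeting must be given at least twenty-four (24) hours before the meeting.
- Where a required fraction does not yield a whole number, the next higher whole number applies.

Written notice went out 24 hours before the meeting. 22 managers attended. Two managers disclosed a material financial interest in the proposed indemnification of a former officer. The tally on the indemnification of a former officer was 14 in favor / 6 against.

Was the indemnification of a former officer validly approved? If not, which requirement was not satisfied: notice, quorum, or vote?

Valid — all requirements satisfied.

Notice: 24 hours given; 24 required (24 ≥ 24). Satisfied.
Quorum: 22 present, but the 2 interested managers do not count, leaving 20. Quorum is 12. Satisfied.
Vote: the indemnification of a former officer requires two-thirds of the disinterested managers present (22 − 2 = 20). 2/3 of 20 = 13.33, rounded up to 14, so 14 affirmative votes are needed; 14 voted in favor. Satisfied.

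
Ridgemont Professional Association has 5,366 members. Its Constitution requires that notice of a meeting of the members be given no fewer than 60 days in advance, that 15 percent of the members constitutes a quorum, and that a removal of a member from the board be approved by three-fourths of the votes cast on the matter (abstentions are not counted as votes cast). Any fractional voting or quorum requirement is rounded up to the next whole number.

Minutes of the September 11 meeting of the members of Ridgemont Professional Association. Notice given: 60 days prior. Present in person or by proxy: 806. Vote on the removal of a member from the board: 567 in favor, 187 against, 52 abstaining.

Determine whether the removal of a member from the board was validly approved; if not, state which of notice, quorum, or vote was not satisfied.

Valid — all requirements satisfied.

Notice: 60 days given; 60 required. Satisfied.
Quorum: 15% of 5,366 = 804.90, rounded up to 805; 806 present. Satisfied.
Vote: requires three-fourths of the votes cast (806 − 52 abstaining = 754); 3/4 of 754 = 565.50, rounded up to 566, so 566 needed; 567 in favor. Satisfied.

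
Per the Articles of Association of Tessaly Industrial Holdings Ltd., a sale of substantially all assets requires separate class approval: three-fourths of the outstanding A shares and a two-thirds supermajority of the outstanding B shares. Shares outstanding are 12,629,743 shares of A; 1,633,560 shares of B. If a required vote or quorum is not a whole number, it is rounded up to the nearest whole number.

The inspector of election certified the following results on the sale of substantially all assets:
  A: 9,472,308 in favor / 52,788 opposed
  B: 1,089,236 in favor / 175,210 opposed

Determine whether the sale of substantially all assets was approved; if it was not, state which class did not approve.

A: 3/4 of 12629743 = 9472307.25, rounded up to 9472308; 9,472,308 required, 9,472,308 in favor — approved.
B: 2/3 of 1633560 = 1089040; 1,089,040 required, 1,089,236 in favor — approved.

Approved — every class gave the required vote.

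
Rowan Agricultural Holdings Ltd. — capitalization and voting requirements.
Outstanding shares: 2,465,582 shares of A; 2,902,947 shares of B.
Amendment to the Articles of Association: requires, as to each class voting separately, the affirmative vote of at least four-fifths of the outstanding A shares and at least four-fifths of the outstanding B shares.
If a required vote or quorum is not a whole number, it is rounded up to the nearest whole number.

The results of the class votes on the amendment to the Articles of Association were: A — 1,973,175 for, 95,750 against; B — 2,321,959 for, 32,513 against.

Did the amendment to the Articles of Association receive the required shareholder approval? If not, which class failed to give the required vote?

A: 4/5 of 2465582 = 1972465.60, rounded up to 1972466; 1,972,466 required, 1,973,175 in favor — approved.
B: 4/5 of 2902947 = 2322357.60, rounded up to 2322358; 2,322,358 required, 2,321,959 in favor — not approved.

Not approved — the B shares did not give the required vote.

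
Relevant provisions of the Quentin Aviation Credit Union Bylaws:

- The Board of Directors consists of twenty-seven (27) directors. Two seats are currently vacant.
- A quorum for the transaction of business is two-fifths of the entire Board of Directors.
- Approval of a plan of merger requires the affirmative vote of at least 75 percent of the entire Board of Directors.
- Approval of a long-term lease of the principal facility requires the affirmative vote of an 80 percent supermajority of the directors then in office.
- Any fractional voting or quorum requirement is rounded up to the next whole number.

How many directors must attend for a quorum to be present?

11

2/5 of 27 = 10.80, rounded up to 11.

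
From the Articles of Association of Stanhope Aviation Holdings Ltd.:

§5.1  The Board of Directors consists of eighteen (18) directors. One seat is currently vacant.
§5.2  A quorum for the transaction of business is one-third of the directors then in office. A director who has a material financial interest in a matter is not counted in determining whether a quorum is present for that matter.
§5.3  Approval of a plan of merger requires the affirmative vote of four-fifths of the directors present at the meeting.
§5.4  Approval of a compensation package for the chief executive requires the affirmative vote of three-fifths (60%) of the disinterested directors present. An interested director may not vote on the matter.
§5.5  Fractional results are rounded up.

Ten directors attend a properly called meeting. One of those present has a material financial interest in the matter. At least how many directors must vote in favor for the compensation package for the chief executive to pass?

The compensation package for the chief executive requires three-fifths of the disinterested directors present (10 − 1 = 9).
3/5 of 9 = 5.40, rounded up to 6.

6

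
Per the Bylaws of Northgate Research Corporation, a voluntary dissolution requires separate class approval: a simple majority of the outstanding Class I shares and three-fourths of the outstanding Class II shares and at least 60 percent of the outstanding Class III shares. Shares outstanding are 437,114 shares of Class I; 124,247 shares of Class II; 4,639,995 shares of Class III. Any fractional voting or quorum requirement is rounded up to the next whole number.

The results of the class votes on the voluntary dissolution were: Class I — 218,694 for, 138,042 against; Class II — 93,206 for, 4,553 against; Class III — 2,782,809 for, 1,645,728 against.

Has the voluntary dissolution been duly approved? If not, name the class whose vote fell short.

Class I: a majority of 437114 is 218558; 218,558 required, 218,694 in favor — approved.
Class II: 3/4 of 124247 = 93185.25, rounded up to 93186; 93,186 required, 93,206 in favor — approved.
Class III: 3/5 of 4639995 = 2783997; 2,783,997 required, 2,782,809 in favor — not approved.

Not approved — the Class III shares did not give the required vote.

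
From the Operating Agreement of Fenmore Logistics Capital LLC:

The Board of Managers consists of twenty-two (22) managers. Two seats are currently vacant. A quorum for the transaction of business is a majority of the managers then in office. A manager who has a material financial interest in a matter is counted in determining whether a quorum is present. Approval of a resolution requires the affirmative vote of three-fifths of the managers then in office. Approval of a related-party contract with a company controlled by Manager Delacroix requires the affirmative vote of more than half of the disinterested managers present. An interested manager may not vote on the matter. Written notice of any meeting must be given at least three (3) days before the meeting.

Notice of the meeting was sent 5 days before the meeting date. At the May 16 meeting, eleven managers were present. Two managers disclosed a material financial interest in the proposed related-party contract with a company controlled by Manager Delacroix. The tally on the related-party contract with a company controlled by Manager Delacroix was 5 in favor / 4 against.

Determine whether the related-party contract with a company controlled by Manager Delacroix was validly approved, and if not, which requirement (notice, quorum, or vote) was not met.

Notice: 5 days given; 3 required (5 ≥ 3). Satisfied.
Quorum: 11 present (interested managers count toward quorum); quorum is 11. Satisfied.
Vote: the related-party contract with a company controlled by Manager Delacroix requires a majority of the disinterested managers present (11 − 2 = 9). A majority of 9 is 5, so 5 affirmative votes are needed; 5 voted in favor. Satisfied.

Valid — all requirements satisfied.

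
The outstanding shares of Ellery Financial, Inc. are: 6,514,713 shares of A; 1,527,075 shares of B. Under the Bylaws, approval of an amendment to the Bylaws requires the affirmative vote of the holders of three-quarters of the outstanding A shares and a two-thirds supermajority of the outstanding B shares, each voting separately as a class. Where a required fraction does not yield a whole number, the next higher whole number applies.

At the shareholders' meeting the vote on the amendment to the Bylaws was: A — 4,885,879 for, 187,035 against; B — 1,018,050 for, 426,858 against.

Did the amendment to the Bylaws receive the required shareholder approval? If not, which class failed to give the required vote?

A: 3/4 of 6514713 = 4886034.75, rounded up to 4886035; 4,886,035 required, 4,885,879 in favor — not approved.
B: 2/3 of 1527075 = 1018050; 1,018,050 required, 1,018,050 in favor — approved.

Not approved — the A shares did not give the required vote.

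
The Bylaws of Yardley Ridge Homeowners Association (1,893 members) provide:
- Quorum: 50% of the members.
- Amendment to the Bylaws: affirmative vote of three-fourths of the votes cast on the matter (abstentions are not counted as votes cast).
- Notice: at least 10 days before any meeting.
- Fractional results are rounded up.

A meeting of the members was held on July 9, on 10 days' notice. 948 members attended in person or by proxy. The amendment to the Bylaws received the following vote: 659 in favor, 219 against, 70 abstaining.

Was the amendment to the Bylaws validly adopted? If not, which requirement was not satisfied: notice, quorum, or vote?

Notice: 10 days given; 10 required. Satisfied.
Quorum: 50% of 1,893 = 946.50, rounded up to 947; 948 present. Satisfied.
Vote: requires three-fourths of the votes cast (948 − 70 abstaining = 878); 3/4 of 878 = 658.50, rounded up to 659, so 659 needed; 659 in favor. Satisfied.

Valid — all requirements satisfied.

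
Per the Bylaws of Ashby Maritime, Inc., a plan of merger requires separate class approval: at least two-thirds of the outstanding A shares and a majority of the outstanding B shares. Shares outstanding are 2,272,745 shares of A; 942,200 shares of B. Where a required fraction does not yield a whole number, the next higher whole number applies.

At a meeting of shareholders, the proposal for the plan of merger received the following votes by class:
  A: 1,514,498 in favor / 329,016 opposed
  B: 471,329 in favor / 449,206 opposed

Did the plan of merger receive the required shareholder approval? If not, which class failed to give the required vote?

Not approved — the A shares did not give the required vote.

A: 2/3 of 2272745 = 1515163.33, rounded up to 1515164; 1,515,164 required, 1,514,498 in favor — not approved.
B: a majority of 942200 is 471101; 471,101 required, 471,329 in favor — approved.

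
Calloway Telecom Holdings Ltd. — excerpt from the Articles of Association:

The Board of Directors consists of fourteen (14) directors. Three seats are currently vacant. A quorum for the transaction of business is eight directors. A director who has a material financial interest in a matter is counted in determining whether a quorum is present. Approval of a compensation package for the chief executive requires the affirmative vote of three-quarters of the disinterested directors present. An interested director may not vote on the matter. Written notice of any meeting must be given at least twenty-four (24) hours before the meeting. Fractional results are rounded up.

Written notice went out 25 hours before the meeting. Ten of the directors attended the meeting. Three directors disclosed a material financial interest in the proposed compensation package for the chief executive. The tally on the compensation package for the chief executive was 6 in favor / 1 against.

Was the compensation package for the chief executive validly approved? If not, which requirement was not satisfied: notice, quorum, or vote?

Valid — all requirements satisfied.

Notice: 25 hours given; 24 required (25 ≥ 24). Satisfied.
Quorum: 10 present (interested directors count toward quorum); quorum is 8. Satisfied.
Vote: the compensation package for the chief executive requires three-fourths of the disinterested directors present (10 − 3 = 7). 3/4 of 7 = 5.25, rounded up to 6, so 6 affirmative votes are needed; 6 voted in favor. Satisfied.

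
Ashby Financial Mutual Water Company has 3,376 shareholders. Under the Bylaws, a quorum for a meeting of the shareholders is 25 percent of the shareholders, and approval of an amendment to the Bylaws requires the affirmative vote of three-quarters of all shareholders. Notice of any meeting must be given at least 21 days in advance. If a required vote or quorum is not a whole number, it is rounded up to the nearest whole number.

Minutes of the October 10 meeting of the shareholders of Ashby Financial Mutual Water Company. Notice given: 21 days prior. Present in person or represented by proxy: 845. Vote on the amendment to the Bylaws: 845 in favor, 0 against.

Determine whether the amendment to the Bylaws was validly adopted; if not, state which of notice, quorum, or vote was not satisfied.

Notice: 21 days given; 21 required. Satisfied.
Quorum: 25% of 3,376 = 844; 845 present. Satisfied.
Vote: requires three-fourths of all shareholders (3,376); 3/4 of 3376 = 2532, so 2,532 needed; 845 in favor. Not satisfied.

Invalid — vote requirement not satisfied.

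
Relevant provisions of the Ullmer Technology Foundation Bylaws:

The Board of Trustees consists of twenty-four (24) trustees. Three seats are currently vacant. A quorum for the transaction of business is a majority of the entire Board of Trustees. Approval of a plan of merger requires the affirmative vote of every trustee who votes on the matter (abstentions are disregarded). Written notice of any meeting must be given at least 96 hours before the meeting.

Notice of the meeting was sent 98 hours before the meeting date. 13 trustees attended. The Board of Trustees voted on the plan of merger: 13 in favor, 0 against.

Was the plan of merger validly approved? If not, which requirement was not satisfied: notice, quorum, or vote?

Valid — all requirements satisfied.

Notice: 98 hours given; 96 required (98 ≥ 96). Satisfied.
Quorum: 13 present; quorum is 13. Satisfied.
Vote: the plan of merger requires the unanimous vote of the votes cast (13). Unanimous means all 13, so 13 affirmative votes are needed; 13 voted in favor. Satisfied.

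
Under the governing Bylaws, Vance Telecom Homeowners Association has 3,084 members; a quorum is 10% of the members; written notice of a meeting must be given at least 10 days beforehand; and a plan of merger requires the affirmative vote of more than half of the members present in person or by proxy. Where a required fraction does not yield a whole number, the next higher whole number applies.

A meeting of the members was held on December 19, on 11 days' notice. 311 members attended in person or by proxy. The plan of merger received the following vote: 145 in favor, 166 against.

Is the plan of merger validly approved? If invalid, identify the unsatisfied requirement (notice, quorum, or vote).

Notice: 11 days given; 10 required. Satisfied.
Quorum: 10% of 3,084 = 308.40, rounded up to 309; 311 present. Satisfied.
Vote: requires a majority of those present (311); a majority of 311 is 156, so 156 needed; 145 in favor. Not satisfied.

Invalid — vote requirement not satisfied.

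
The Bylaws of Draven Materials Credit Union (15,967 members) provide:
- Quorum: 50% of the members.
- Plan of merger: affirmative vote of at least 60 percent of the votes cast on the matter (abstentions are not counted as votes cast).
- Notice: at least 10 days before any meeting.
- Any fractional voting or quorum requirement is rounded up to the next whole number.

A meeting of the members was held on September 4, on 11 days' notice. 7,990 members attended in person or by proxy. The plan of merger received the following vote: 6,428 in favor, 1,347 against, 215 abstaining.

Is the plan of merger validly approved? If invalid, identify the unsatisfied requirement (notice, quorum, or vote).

Valid — all requirements satisfied.

Notice: 11 days given; 10 required. Satisfied.
Quorum: 50% of 15,967 = 7,983.50, rounded up to 7,984; 7,990 present. Satisfied.
Vote: requires three-fifths of the votes cast (7,990 − 215 abstaining = 7,775); 3/5 of 7775 = 4665, so 4,665 needed; 6,428 in favor. Satisfied.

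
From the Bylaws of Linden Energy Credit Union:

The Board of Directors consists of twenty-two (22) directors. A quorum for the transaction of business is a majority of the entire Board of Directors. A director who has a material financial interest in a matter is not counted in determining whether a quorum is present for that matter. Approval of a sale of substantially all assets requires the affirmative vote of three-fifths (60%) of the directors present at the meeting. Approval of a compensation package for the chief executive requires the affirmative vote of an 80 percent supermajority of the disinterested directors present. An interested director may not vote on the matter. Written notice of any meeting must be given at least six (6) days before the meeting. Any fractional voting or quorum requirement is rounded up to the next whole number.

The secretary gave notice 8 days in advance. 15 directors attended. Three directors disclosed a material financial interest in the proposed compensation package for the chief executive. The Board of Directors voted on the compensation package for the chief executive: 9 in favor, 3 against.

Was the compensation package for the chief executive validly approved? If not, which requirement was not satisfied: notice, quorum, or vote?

Invalid — vote requirement not satisfied.

Notice: 8 days given; 6 required (8 ≥ 6). Satisfied.
Quorum: 15 present, but the 3 interested directors do not count, leaving 12. Quorum is 12. Satisfied.
Vote: the compensation package for the chief executive requires four-fifths of the disinterested directors present (15 − 3 = 12). 4/5 of 12 = 9.60, rounded up to 10, so 10 affirmative votes are needed; 9 voted in favor. Not satisfied.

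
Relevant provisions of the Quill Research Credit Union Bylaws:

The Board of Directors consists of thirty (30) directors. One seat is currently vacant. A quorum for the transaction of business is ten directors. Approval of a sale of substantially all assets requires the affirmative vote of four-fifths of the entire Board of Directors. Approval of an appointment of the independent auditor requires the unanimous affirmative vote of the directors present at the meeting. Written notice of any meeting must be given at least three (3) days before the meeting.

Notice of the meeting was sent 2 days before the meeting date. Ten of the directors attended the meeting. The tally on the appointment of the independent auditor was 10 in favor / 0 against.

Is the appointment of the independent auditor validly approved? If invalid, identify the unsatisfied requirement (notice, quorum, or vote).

Notice: 2 days given; 3 required (2 < 3). Not satisfied.
Quorum: 10 present; quorum is 10. Satisfied.
Vote: the appointment of the independent auditor requires the unanimous vote of the directors present (10). Unanimous means all 10, so 10 affirmative votes are needed; 10 voted in favor. Satisfied.

Invalid — notice requirement not satisfied.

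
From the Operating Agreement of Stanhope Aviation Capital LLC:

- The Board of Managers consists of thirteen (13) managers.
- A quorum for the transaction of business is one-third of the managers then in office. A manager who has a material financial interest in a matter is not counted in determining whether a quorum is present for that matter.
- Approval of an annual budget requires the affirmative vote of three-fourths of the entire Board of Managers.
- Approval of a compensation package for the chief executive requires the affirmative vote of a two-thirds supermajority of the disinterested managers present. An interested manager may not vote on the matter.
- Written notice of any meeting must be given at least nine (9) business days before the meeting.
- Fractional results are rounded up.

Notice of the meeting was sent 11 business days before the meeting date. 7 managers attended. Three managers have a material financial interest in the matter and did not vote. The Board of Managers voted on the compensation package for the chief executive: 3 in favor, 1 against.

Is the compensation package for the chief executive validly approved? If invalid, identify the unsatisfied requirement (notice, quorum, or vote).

Notice: 11 business days given; 9 required (11 ≥ 9). Satisfied.
Quorum: 7 present, but the 3 interested managers do not count, leaving 4. Quorum is 5. Not satisfied.
Vote: the compensation package for the chief executive requires two-thirds of the disinterested managers present (7 − 3 = 4). 2/3 of 4 = 2.67, rounded up to 3, so 3 affirmative votes are needed; 3 voted in favor. Satisfied. (Moot — without a quorum no business can be validly transacted.)

Invalid — quorum requirement not satisfied.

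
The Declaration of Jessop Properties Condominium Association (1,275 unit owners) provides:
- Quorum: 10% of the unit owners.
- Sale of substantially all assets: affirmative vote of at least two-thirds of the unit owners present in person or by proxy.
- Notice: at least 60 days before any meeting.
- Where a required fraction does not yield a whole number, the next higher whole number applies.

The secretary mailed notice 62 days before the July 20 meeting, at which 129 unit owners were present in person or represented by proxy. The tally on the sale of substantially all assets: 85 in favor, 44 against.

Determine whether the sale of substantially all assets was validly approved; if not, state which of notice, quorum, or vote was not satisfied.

Notice: 62 days given; 60 required. Satisfied.
Quorum: 10% of 1,275 = 127.50, rounded up to 128; 129 present. Satisfied.
Vote: requires two-thirds of those present (129); 2/3 of 129 = 86, so 86 needed; 85 in favor. Not satisfied.

Invalid — vote requirement not satisfied.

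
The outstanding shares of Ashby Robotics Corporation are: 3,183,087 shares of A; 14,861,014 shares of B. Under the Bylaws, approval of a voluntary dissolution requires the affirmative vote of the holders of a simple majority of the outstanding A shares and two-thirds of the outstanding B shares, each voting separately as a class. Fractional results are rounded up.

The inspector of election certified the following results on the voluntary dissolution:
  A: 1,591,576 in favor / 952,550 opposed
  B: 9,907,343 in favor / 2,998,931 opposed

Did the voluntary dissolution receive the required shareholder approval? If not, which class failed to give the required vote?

Approved — every class gave the required vote.

A: a majority of 3183087 is 1591544; 1,591,544 required, 1,591,576 in favor — approved.
B: 2/3 of 14861014 = 9907342.67, rounded up to 9907343; 9,907,343 required, 9,907,343 in favor — approved.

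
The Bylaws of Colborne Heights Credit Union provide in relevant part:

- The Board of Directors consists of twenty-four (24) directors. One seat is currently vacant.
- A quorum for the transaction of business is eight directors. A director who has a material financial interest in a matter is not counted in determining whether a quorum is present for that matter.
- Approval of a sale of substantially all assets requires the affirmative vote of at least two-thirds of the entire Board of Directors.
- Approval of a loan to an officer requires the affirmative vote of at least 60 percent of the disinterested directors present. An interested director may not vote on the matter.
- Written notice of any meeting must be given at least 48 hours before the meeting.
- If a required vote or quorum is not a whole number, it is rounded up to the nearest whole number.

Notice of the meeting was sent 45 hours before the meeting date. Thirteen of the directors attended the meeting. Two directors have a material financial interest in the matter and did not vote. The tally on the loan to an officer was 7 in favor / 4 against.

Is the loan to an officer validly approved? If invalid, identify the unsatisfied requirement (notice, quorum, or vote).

Invalid — notice requirement not satisfied.

Notice: 45 hours given; 48 required (45 < 48). Not satisfied.
Quorum: 13 present, but the 2 interested directors do not count, leaving 11. Quorum is 8. Satisfied.
Vote: the loan to an officer requires three-fifths of the disinterested directors present (13 − 2 = 11). 3/5 of 11 = 6.60, rounded up to 7, so 7 affirmative votes are needed; 7 voted in favor. Satisfied.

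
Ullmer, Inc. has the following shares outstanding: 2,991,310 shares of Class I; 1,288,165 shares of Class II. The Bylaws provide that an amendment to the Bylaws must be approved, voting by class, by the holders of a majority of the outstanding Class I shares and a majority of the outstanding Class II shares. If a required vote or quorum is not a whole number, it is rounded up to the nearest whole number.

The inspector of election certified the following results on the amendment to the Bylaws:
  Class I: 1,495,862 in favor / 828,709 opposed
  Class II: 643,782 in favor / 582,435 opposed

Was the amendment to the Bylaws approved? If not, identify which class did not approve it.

Not approved — the Class II shares did not give the required vote.

Class I: a majority of 2991310 is 1495656; 1,495,656 required, 1,495,862 in favor — approved.
Class II: a majority of 1288165 is 644083; 644,083 required, 643,782 in favor — not approved.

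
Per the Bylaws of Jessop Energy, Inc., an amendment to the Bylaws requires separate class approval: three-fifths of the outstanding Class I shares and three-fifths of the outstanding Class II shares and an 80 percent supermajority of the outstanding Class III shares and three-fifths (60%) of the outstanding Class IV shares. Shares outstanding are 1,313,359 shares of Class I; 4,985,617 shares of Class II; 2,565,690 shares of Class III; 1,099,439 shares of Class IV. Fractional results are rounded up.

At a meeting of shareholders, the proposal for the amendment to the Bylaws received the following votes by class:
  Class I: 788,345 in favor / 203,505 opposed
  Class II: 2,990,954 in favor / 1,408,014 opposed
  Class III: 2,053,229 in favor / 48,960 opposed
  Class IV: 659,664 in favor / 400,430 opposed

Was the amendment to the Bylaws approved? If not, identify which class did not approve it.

Not approved — the Class II shares did not give the required vote.

Class I: 3/5 of 1313359 = 788015.40, rounded up to 788016; 788,016 required, 788,345 in favor — approved.
Class II: 3/5 of 4985617 = 2991370.20, rounded up to 2991371; 2,991,371 required, 2,990,954 in favor — not approved.
Class III: 4/5 of 2565690 = 2052552; 2,052,552 required, 2,053,229 in favor — approved.
Class IV: 3/5 of 1099439 = 659663.40, rounded up to 659664; 659,664 required, 659,664 in favor — approved.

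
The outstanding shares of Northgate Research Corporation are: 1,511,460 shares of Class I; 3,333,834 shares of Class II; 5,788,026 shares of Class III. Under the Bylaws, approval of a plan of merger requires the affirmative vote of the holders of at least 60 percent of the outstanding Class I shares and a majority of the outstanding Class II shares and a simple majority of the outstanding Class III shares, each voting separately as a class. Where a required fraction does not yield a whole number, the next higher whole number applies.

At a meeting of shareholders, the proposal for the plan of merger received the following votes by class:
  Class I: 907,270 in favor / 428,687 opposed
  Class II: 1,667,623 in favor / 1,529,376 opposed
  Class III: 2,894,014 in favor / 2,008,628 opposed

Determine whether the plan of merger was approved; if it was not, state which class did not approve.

Class I: 3/5 of 1511460 = 906876; 906,876 required, 907,270 in favor — approved.
Class II: a majority of 3333834 is 1666918; 1,666,918 required, 1,667,623 in favor — approved.
Class III: a majority of 5788026 is 2894014; 2,894,014 required, 2,894,014 in favor — approved.

Approved — every class gave the required vote.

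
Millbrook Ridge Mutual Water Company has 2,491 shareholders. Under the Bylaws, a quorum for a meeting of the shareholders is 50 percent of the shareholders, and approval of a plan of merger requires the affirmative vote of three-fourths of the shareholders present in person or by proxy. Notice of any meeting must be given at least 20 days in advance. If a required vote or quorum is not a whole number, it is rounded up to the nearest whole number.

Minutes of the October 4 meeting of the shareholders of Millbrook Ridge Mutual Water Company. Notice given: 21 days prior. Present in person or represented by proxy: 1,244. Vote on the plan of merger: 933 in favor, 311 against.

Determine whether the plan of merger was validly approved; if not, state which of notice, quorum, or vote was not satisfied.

Invalid — quorum requirement not satisfied.

Notice: 21 days given; 20 required. Satisfied.
Quorum: 50% of 2,491 = 1,245.50, rounded up to 1,246; 1,244 present. Not satisfied.
Vote: requires three-fourths of those present (1,244); 3/4 of 1244 = 933, so 933 needed; 933 in favor. Satisfied.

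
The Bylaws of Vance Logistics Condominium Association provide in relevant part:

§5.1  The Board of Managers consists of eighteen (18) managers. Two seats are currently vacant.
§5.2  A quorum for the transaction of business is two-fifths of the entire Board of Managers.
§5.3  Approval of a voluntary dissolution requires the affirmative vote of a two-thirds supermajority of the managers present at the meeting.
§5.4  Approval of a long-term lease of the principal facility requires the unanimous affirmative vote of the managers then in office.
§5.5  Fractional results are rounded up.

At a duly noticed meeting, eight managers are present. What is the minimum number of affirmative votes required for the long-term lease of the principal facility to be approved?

16

The long-term lease of the principal facility requires the unanimous vote of the managers then in office (16).
Unanimous means all 16.
(Only 8 can vote, so the long-term lease of the principal facility cannot pass at this meeting, but the required vote is still 16.)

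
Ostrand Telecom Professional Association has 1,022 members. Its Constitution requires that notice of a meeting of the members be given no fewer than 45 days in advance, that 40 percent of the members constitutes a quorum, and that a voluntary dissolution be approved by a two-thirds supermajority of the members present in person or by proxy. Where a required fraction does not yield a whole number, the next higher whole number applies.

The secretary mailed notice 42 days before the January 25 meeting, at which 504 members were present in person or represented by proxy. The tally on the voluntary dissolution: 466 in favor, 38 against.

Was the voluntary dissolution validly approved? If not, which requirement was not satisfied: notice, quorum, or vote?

Invalid — notice requirement not satisfied.

Notice: 42 days given; 45 required. Not satisfied.
Quorum: 40% of 1,022 = 408.80, rounded up to 409; 504 present. Satisfied.
Vote: requires two-thirds of those present (504); 2/3 of 504 = 336, so 336 needed; 466 in favor. Satisfied.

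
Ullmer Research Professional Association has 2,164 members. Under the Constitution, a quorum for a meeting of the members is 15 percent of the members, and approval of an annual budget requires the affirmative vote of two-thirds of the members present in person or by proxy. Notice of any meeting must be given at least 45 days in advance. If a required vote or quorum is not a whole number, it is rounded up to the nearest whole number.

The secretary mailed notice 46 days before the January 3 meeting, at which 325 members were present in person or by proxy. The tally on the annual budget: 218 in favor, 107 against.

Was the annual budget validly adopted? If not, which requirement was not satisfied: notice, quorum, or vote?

Notice: 46 days given; 45 required. Satisfied.
Quorum: 15% of 2,164 = 324.60, rounded up to 325; 325 present. Satisfied.
Vote: requires two-thirds of those present (325); 2/3 of 325 = 216.67, rounded up to 217, so 217 needed; 218 in favor. Satisfied.

Valid — all requirements satisfied.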